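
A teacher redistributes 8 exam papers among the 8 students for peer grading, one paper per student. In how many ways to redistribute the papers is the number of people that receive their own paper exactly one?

Pick the single fixed position: C(8,1) = 8 ways.
The remaining 7 must be deranged: !7 = 1854.
Total: 8 × 1854 = 14832.

14832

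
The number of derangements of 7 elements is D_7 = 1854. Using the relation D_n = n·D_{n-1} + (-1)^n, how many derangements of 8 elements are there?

14833

D_8 = 8·1854 + 1 = 14833.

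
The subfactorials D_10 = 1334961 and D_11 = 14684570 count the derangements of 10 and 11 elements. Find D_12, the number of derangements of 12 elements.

176214841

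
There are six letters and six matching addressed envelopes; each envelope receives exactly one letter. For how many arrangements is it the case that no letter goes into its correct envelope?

265

Use !n = n·!(n-1) + (-1)^n.
!6 = 6·44 + 1 = 265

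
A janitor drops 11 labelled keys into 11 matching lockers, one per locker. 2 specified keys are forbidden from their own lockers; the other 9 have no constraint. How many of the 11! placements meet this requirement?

Inclusion-exclusion on the 2 forbidden self-matches:
Σ_{j=0}^{2} (-1)^j C(2,j)(11-j)!
= C(2,0)·11! - C(2,1)·10! + C(2,2)·9!
= 39916800 - 7257600 + 362880
= 33022080

33022080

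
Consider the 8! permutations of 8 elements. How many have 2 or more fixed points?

# with exactly i fixed is C(8,i)·!(8-i); sum over i=2..8:
  i=2: C(8,2)·!6 = 28·265 = 7420
  i=3: C(8,3)·!5 = 56·44 = 2464
  i=4: C(8,4)·!4 = 70·9 = 630
  i=5: C(8,5)·!3 = 56·2 = 112
  i=6: C(8,6)·!2 = 28·1 = 28
  i=7: C(8,7)·!1 = 8·0 = 0
  i=8: C(8,8)·!0 = 1·1 = 1
Total = 10655.

10655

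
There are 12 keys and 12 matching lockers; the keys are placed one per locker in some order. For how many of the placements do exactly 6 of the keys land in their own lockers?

Pick the 6 fixed positions: C(12,6) = 924 ways.
The remaining 6 must be deranged: !6 = 265.
Total: 924 × 265 = 244860.

244860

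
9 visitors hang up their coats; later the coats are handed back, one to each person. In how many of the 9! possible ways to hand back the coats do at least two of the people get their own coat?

95887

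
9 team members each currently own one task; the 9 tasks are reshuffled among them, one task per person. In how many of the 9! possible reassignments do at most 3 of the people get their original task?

355997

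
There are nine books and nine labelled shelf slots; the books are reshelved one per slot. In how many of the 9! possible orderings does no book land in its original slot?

The number of derangements of 9 is !9 = Σ_{k=0}^{9} (-1)^k·9!/k!
= 9! - 9!/1! + 9!/2! - 9!/3! + 9!/4! - 9!/5! + 9!/6! - 9!/7! + 9!/8! - 9!/9!
= 362880 - 362880 + 181440 - 60480 + 15120 - 3024 + 504 - 72 + 9 - 1
= 133496

133496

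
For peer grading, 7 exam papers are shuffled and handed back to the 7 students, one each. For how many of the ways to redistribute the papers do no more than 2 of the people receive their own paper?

Sum C(7,i)·!(7-i) for i = 0..2:
  i=0: C(7,0)·!7 = 1·1854 = 1854
  i=1: C(7,1)·!6 = 7·265 = 1855
  i=2: C(7,2)·!5 = 21·44 = 924
Total = 4633.

4633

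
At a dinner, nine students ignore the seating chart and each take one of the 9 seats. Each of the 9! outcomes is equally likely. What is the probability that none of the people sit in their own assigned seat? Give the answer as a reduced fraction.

Favorable outcomes: !9 = 133496.
Total outcomes: 9! = 362880.
Probability = 133496/362880 = 16687/45360.

16687/45360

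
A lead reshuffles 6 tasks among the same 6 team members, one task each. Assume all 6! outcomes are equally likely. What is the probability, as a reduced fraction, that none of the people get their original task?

Favorable outcomes: !6 = 265.
Total outcomes: 6! = 720.
Probability = 265/720 = 53/144.

53/144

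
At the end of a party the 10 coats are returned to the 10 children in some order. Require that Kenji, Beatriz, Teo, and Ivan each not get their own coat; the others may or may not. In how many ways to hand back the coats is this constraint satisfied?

Inclusion-exclusion on the 4 forbidden self-matches:
Σ_{j=0}^{4} (-1)^j C(4,j)(10-j)!
= C(4,0)·10! - C(4,1)·9! + C(4,2)·8! - C(4,3)·7! + C(4,4)·6!
= 3628800 - 1451520 + 241920 - 20160 + 720
= 2399760

2399760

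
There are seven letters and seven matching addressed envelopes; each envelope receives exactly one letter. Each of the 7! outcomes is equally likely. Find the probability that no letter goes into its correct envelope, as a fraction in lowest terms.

Favorable outcomes: !7 = 1854.
Total outcomes: 7! = 5040.
Probability = 1854/5040 = 103/280.

103/280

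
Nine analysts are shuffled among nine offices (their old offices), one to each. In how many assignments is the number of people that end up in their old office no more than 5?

362675

Sum C(9,i)·!(9-i) for i = 0..5:
  i=0: C(9,0)·!9 = 1·133496 = 133496
  i=1: C(9,1)·!8 = 9·14833 = 133497
  i=2: C(9,2)·!7 = 36·1854 = 66744
  i=3: C(9,3)·!6 = 84·265 = 22260
  i=4: C(9,4)·!5 = 126·44 = 5544
  i=5: C(9,5)·!4 = 126·9 = 1134
Total = 362675.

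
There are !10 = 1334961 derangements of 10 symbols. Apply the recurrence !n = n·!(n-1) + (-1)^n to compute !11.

14684570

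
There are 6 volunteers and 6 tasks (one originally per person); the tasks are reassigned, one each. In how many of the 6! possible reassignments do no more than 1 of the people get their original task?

529

# with exactly i fixed is C(6,i)·!(6-i); sum over i=0..1:
  i=0: C(6,0)·!6 = 1·265 = 265
  i=1: C(6,1)·!5 = 6·44 = 264
Total = 529.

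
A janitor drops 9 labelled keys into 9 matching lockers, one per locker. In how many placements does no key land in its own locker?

133496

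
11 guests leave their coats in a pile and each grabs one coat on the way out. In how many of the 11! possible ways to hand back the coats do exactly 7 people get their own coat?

Choose which 7 of the 11 are fixed: C(11,7) = 330.
The other 4 form a derangement: !4 = 9.
Total: 330 × 9 = 2970.

2970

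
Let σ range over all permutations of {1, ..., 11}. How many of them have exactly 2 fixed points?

7342280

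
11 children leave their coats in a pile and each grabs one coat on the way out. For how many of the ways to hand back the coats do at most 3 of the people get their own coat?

39158866

Sum C(11,i)·!(11-i) for i = 0..3:
  i=0: C(11,0)·!11 = 1·14684570 = 14684570
  i=1: C(11,1)·!10 = 11·1334961 = 14684571
  i=2: C(11,2)·!9 = 55·133496 = 7342280
  i=3: C(11,3)·!8 = 165·14833 = 2447445
Total = 39158866.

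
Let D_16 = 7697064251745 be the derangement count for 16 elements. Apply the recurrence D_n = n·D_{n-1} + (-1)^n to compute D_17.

D_17 = 17·7697064251745 - 1 = 130850092279664.

130850092279664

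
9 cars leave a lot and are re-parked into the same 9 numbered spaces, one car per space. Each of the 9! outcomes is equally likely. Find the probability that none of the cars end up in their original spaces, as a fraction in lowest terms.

Favorable outcomes: !9 = 133496.
Total outcomes: 9! = 362880.
Probability = 133496/362880 = 16687/45360.

16687/45360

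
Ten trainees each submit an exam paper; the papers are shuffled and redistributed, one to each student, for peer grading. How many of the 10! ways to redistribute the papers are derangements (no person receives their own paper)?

1334961

!10 is the nearest integer to 10!/e.
10! = 3628800, and 3628800/e ≈ 1334960.92, so !10 = 1334961.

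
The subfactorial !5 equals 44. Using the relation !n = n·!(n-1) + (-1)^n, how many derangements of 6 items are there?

!6 = 6·44 + 1 = 265.

265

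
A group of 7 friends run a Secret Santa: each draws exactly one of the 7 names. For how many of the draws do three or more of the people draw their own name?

407

# with exactly i fixed is C(7,i)·!(7-i); sum over i=3..7:
  i=3: C(7,3)·!4 = 35·9 = 315
  i=4: C(7,4)·!3 = 35·2 = 70
  i=5: C(7,5)·!2 = 21·1 = 21
  i=6: C(7,6)·!1 = 7·0 = 0
  i=7: C(7,7)·!0 = 1·1 = 1
Total = 407.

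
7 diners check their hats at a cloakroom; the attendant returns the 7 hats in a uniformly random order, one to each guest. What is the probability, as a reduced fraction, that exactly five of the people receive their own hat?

Favorable outcomes: C(7,5)·!2 = 21·1 = 21.
Total outcomes: 7! = 5040.
Probability = 21/5040 = 1/240.

1/240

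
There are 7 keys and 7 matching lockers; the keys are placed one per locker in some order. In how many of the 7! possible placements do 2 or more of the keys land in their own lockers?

Sum C(7,i)·!(7-i) for i = 2..7:
  i=2: C(7,2)·!5 = 21·44 = 924
  i=3: C(7,3)·!4 = 35·9 = 315
  i=4: C(7,4)·!3 = 35·2 = 70
  i=5: C(7,5)·!2 = 21·1 = 21
  i=6: C(7,6)·!1 = 7·0 = 0
  i=7: C(7,7)·!0 = 1·1 = 1
Total = 1331.

1331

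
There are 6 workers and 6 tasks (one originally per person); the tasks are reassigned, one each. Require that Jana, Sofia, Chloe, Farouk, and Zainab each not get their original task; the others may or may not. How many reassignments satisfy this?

309

Inclusion-exclusion on the 5 forbidden self-matches:
Σ_{j=0}^{5} (-1)^j C(5,j)(6-j)!
= C(5,0)·6! - C(5,1)·5! + C(5,2)·4! - C(5,3)·3! + C(5,4)·2! - C(5,5)·1!
= 720 - 600 + 240 - 60 + 10 - 1
= 309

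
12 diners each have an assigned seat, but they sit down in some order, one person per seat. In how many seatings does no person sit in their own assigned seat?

176214841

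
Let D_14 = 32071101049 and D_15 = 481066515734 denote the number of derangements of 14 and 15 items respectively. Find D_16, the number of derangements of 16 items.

D_16 = (16-1)·(D_15 + D_14) = 15·(481066515734 + 32071101049) = 15·513137616783 = 7697064251745.

7697064251745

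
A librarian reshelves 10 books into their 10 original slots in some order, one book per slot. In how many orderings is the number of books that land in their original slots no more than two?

3337406

Sum C(10,i)·!(10-i) for i = 0..2:
  i=0: C(10,0)·!10 = 1·1334961 = 1334961
  i=1: C(10,1)·!9 = 10·133496 = 1334960
  i=2: C(10,2)·!8 = 45·14833 = 667485
Total = 3337406.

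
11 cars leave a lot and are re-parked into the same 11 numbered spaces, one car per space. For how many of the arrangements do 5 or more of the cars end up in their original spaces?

# with exactly i fixed is C(11,i)·!(11-i); sum over i=5..11:
  i=5: C(11,5)·!6 = 462·265 = 122430
  i=6: C(11,6)·!5 = 462·44 = 20328
  i=7: C(11,7)·!4 = 330·9 = 2970
  i=8: C(11,8)·!3 = 165·2 = 330
  i=9: C(11,9)·!2 = 55·1 = 55
  i=10: C(11,10)·!1 = 11·0 = 0
  i=11: C(11,11)·!0 = 1·1 = 1
Total = 146114.

146114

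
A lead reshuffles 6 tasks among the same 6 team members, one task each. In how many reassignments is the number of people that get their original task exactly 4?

15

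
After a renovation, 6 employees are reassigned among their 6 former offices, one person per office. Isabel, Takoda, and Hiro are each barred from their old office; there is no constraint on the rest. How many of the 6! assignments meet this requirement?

426

Inclusion-exclusion on the 3 forbidden self-matches:
Σ_{j=0}^{3} (-1)^j C(3,j)(6-j)!
= C(3,0)·6! - C(3,1)·5! + C(3,2)·4! - C(3,3)·3!
= 720 - 360 + 72 - 6
= 426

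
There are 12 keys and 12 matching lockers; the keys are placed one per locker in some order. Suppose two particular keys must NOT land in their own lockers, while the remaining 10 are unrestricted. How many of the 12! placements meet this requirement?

402796800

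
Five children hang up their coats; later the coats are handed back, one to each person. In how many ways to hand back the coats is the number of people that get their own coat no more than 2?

109

# with exactly i fixed is C(5,i)·!(5-i); sum over i=0..2:
  i=0: C(5,0)·!5 = 1·44 = 44
  i=1: C(5,1)·!4 = 5·9 = 45
  i=2: C(5,2)·!3 = 10·2 = 20
Total = 109.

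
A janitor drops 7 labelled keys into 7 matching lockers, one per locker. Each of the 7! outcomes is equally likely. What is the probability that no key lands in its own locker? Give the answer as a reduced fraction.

103/280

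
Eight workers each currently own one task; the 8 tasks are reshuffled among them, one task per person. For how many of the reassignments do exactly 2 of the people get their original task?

7420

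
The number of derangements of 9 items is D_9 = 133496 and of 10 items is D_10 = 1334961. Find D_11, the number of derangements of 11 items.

14684570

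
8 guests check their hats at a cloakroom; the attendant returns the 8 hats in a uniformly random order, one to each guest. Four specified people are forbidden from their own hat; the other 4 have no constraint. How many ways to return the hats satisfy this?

24024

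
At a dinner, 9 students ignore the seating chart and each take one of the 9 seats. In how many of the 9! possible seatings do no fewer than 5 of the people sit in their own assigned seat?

1339

Sum C(9,i)·!(9-i) for i = 5..9:
  i=5: C(9,5)·!4 = 126·9 = 1134
  i=6: C(9,6)·!3 = 84·2 = 168
  i=7: C(9,7)·!2 = 36·1 = 36
  i=8: C(9,8)·!1 = 9·0 = 0
  i=9: C(9,9)·!0 = 1·1 = 1
Total = 1339.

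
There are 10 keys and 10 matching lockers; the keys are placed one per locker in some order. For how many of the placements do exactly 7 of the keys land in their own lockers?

240

Choose which 7 of the 10 are fixed: C(10,7) = 120.
The other 3 form a derangement: !3 = 2.
Total: 120 × 2 = 240.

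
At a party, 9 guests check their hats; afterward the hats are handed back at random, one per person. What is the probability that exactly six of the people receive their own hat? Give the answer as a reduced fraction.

1/2160

Favorable outcomes: C(9,6)·!3 = 84·2 = 168.
Total outcomes: 9! = 362880.
Probability = 168/362880 = 1/2160.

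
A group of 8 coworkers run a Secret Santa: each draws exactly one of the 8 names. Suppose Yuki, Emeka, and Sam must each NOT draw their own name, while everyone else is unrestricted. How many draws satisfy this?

27240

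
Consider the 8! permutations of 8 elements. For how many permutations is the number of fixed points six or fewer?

# with exactly i fixed is C(8,i)·!(8-i); sum over i=0..6:
  i=0: C(8,0)·!8 = 1·14833 = 14833
  i=1: C(8,1)·!7 = 8·1854 = 14832
  i=2: C(8,2)·!6 = 28·265 = 7420
  i=3: C(8,3)·!5 = 56·44 = 2464
  i=4: C(8,4)·!4 = 70·9 = 630
  i=5: C(8,5)·!3 = 56·2 = 112
  i=6: C(8,6)·!2 = 28·1 = 28
Total = 40319.

40319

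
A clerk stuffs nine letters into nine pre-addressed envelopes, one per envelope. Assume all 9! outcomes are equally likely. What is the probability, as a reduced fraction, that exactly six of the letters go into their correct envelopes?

1/2160

Favorable outcomes: C(9,6)·!3 = 84·2 = 168.
Total outcomes: 9! = 362880.
Probability = 168/362880 = 1/2160.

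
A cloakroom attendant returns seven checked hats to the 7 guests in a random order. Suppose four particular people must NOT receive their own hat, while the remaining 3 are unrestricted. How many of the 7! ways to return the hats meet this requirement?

2790

Inclusion-exclusion on the 4 forbidden self-matches:
Σ_{j=0}^{4} (-1)^j C(4,j)(7-j)!
= C(4,0)·7! - C(4,1)·6! + C(4,2)·5! - C(4,3)·4! + C(4,4)·3!
= 5040 - 2880 + 720 - 96 + 6
= 2790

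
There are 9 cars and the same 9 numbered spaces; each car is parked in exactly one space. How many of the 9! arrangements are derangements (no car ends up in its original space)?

!9 = 9! · Σ_{k=0}^{9} (-1)^k/k!
= 9! - 9!/1! + 9!/2! - 9!/3! + 9!/4! - 9!/5! + 9!/6! - 9!/7! + 9!/8! - 9!/9!
= 362880 - 362880 + 181440 - 60480 + 15120 - 3024 + 504 - 72 + 9 - 1
= 133496

133496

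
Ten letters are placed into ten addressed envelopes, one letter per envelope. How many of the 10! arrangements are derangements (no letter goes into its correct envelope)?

1334961

!10 = 10! · Σ_{k=0}^{10} (-1)^k/k!
= 10! - 10!/1! + 10!/2! - 10!/3! + 10!/4! - 10!/5! + 10!/6! - 10!/7! + 10!/8! - 10!/9! + 10!/10!
= 3628800 - 3628800 + 1814400 - 604800 + 151200 - 30240 + 5040 - 720 + 90 - 10 + 1
= 1334961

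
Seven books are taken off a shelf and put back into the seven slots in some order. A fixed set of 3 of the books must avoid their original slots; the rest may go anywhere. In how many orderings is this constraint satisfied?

Let A_j be the event that the j-th constrained one is fixed. By inclusion-exclusion over the 3 events:
Σ_{j=0}^{3} (-1)^j C(3,j)(7-j)!
= C(3,0)·7! - C(3,1)·6! + C(3,2)·5! - C(3,3)·4!
= 5040 - 2160 + 360 - 24
= 3216

3216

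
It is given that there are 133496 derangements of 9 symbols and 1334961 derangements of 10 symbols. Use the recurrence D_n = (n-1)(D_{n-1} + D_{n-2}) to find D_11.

14684570

D_11 = (11-1)·(D_10 + D_9) = 10·(1334961 + 133496) = 10·1468457 = 14684570.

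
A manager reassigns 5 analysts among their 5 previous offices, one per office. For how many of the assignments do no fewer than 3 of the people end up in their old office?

# with exactly i fixed is C(5,i)·!(5-i); sum over i=3..5:
  i=3: C(5,3)·!2 = 10·1 = 10
  i=4: C(5,4)·!1 = 5·0 = 0
  i=5: C(5,5)·!0 = 1·1 = 1
Total = 11.

11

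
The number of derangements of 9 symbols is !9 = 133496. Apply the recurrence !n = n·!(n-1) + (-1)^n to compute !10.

!10 = 10·133496 + 1 = 1334961.

1334961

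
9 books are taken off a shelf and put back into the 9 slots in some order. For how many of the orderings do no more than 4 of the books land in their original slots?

Sum C(9,i)·!(9-i) for i = 0..4:
  i=0: C(9,0)·!9 = 1·133496 = 133496
  i=1: C(9,1)·!8 = 9·14833 = 133497
  i=2: C(9,2)·!7 = 36·1854 = 66744
  i=3: C(9,3)·!6 = 84·265 = 22260
  i=4: C(9,4)·!5 = 126·44 = 5544
Total = 361541.

361541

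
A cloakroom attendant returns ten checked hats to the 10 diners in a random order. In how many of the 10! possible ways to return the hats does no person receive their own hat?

!10 = 10! · Σ_{k=0}^{10} (-1)^k/k!
= 10! - 10!/1! + 10!/2! - 10!/3! + 10!/4! - 10!/5! + 10!/6! - 10!/7! + 10!/8! - 10!/9! + 10!/10!
= 3628800 - 3628800 + 1814400 - 604800 + 151200 - 30240 + 5040 - 720 + 90 - 10 + 1
= 1334961

1334961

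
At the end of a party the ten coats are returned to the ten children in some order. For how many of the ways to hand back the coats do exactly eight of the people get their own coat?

45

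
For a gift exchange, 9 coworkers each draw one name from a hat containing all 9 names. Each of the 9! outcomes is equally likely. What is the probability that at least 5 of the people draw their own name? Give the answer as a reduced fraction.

Favorable outcomes: Σ_{i≥5} C(9,i)·!(9-i) = 126·9 + 84·2 + 36·1 + 9·0 + 1·1 = 1339.
Total outcomes: 9! = 362880.
Probability = 1339/362880 = 1339/362880.

1339/362880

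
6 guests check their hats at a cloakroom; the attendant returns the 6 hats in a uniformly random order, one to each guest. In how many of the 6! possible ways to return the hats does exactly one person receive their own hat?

Pick the single fixed position: C(6,1) = 6 ways.
The other 5 form a derangement: !5 = 44.
Total: 6 × 44 = 264.

264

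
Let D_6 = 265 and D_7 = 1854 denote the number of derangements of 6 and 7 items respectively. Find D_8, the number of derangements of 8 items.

14833

D_8 = (8-1)·(D_7 + D_6) = 7·(1854 + 265) = 7·2119 = 14833.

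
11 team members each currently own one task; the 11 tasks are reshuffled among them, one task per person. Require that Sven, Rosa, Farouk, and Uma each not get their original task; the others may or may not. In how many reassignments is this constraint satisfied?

27422640

Inclusion-exclusion on the 4 forbidden self-matches:
Σ_{j=0}^{4} (-1)^j C(4,j)(11-j)!
= C(4,0)·11! - C(4,1)·10! + C(4,2)·9! - C(4,3)·8! + C(4,4)·7!
= 39916800 - 14515200 + 2177280 - 161280 + 5040
= 27422640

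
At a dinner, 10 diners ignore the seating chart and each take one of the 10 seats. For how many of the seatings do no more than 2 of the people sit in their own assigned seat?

3337406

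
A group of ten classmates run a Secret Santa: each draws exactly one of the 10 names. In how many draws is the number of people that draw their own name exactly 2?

Pick the 2 fixed positions: C(10,2) = 45 ways.
The other 8 form a derangement: !8 = 14833.
Total: 45 × 14833 = 667485.

667485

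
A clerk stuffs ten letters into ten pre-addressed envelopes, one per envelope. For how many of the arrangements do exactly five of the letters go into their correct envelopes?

11088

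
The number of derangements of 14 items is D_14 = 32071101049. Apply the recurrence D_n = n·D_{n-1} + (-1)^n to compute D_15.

481066515734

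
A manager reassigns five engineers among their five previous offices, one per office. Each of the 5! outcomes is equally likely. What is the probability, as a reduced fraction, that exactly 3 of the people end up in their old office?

Favorable outcomes: C(5,3)·!2 = 10·1 = 10.
Total outcomes: 5! = 120.
Probability = 10/120 = 1/12.

1/12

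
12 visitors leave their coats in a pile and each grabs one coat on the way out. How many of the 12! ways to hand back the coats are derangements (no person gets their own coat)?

176214841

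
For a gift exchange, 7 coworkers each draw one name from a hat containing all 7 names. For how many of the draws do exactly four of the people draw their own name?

70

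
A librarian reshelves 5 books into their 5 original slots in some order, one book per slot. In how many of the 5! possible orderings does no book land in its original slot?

!5 = 5! · Σ_{k=0}^{5} (-1)^k/k!
= 5! - 5!/1! + 5!/2! - 5!/3! + 5!/4! - 5!/5!
= 120 - 120 + 60 - 20 + 5 - 1
= 44

44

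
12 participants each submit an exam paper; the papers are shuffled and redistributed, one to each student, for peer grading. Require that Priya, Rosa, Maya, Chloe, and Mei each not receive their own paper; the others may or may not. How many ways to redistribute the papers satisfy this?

312273360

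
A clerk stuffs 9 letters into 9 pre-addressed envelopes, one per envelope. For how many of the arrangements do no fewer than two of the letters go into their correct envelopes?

Sum C(9,i)·!(9-i) for i = 2..9:
  i=2: C(9,2)·!7 = 36·1854 = 66744
  i=3: C(9,3)·!6 = 84·265 = 22260
  i=4: C(9,4)·!5 = 126·44 = 5544
  i=5: C(9,5)·!4 = 126·9 = 1134
  i=6: C(9,6)·!3 = 84·2 = 168
  i=7: C(9,7)·!2 = 36·1 = 36
  i=8: C(9,8)·!1 = 9·0 = 0
  i=9: C(9,9)·!0 = 1·1 = 1
Total = 95887.

95887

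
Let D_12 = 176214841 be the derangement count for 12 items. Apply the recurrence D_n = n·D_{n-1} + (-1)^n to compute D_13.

2290792932

D_13 = 13·176214841 - 1 = 2290792932.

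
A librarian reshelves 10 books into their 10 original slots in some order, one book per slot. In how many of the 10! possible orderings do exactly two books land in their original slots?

667485

Choose which 2 of the 10 are fixed: C(10,2) = 45.
The remaining 8 must be deranged: !8 = 14833.
Total: 45 × 14833 = 667485.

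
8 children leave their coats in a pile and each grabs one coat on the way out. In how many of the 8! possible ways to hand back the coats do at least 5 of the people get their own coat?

141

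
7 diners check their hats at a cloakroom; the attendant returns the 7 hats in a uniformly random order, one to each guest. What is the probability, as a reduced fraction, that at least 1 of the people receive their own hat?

177/280

Favorable outcomes: Σ_{i≥1} C(7,i)·!(7-i) = 7·265 + 21·44 + 35·9 + 35·2 + 21·1 + 7·0 + 1·1 = 3186.
Total outcomes: 7! = 5040.
Probability = 3186/5040 = 177/280.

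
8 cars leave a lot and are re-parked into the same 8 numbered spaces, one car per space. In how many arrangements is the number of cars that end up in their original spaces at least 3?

3235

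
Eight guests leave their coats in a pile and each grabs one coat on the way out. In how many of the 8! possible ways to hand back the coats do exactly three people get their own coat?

2464

Choose which 3 of the 8 are fixed: C(8,3) = 56.
The other 5 form a derangement: !5 = 44.
Total: 56 × 44 = 2464.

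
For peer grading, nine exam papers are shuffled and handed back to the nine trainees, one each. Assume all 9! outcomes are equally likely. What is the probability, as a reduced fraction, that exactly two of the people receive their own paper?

103/560

Favorable outcomes: C(9,2)·!7 = 36·1854 = 66744.
Total outcomes: 9! = 362880.
Probability = 66744/362880 = 103/560.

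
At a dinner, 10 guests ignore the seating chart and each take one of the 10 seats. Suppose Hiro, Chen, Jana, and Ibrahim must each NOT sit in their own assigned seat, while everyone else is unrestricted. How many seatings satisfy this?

Inclusion-exclusion on the 4 forbidden self-matches:
Σ_{j=0}^{4} (-1)^j C(4,j)(10-j)!
= C(4,0)·10! - C(4,1)·9! + C(4,2)·8! - C(4,3)·7! + C(4,4)·6!
= 3628800 - 1451520 + 241920 - 20160 + 720
= 2399760

2399760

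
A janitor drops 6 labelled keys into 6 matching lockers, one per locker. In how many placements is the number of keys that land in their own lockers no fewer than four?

16

# with exactly i fixed is C(6,i)·!(6-i); sum over i=4..6:
  i=4: C(6,4)·!2 = 15·1 = 15
  i=5: C(6,5)·!1 = 6·0 = 0
  i=6: C(6,6)·!0 = 1·1 = 1
Total = 16.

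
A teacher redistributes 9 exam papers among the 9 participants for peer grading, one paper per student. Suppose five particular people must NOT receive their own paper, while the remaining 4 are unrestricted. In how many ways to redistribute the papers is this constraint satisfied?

205056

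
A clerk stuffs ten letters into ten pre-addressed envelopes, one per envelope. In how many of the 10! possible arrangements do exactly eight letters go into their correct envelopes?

Choose which 8 of the 10 are fixed: C(10,8) = 45.
The remaining 2 must be deranged: !2 = 1.
Total: 45 × 1 = 45.

45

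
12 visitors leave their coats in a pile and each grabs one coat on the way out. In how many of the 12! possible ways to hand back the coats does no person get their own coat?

176214841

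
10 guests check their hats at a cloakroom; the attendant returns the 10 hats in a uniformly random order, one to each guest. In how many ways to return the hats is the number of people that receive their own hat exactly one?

Choose which one of the 10 is fixed: C(10,1) = 10.
The other 9 form a derangement: !9 = 133496.
Total: 10 × 133496 = 1334960.

1334960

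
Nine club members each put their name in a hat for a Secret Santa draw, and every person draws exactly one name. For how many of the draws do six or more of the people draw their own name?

# with exactly i fixed is C(9,i)·!(9-i); sum over i=6..9:
  i=6: C(9,6)·!3 = 84·2 = 168
  i=7: C(9,7)·!2 = 36·1 = 36
  i=8: C(9,8)·!1 = 9·0 = 0
  i=9: C(9,9)·!0 = 1·1 = 1
Total = 205.

205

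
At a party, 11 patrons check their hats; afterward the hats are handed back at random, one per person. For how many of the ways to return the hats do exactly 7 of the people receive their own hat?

2970

Pick the 7 fixed positions: C(11,7) = 330 ways.
The remaining 4 must be deranged: !4 = 9.
Total: 330 × 9 = 2970.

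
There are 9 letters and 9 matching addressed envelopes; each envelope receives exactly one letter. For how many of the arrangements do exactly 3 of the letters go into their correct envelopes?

22260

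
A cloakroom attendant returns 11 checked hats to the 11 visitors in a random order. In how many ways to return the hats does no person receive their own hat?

14684570

Use !n = n·!(n-1) + (-1)^n.
!11 = 11·1334961 - 1 = 14684570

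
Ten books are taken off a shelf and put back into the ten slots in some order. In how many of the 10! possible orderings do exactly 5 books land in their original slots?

11088

Pick the 5 fixed positions: C(10,5) = 252 ways.
The other 5 form a derangement: !5 = 44.
Total: 252 × 44 = 11088.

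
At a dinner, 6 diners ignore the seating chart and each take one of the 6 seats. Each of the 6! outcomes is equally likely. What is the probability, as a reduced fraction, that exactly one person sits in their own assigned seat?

11/30

Favorable outcomes: C(6,1)·!5 = 6·44 = 264.
Total outcomes: 6! = 720.
Probability = 264/720 = 11/30.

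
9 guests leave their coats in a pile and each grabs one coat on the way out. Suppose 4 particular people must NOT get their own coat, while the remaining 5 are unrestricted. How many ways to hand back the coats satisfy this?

Let A_j be the event that the j-th constrained one is fixed. By inclusion-exclusion over the 4 events:
Σ_{j=0}^{4} (-1)^j C(4,j)(9-j)!
= C(4,0)·9! - C(4,1)·8! + C(4,2)·7! - C(4,3)·6! + C(4,4)·5!
= 362880 - 161280 + 30240 - 2880 + 120
= 229080

229080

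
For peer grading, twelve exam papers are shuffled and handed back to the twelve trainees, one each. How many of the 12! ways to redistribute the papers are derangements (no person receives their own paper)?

176214841

!12 = 12! · Σ_{k=0}^{12} (-1)^k/k!
= 12! - 12!/1! + 12!/2! - 12!/3! + 12!/4! - 12!/5! + 12!/6! - 12!/7! + 12!/8! - 12!/9! + 12!/10! - 12!/11! + 12!/12!
= 479001600 - 479001600 + 239500800 - 79833600 + 19958400 - 3991680 + 665280 - 95040 + 11880 - 1320 + 132 - 12 + 1
= 176214841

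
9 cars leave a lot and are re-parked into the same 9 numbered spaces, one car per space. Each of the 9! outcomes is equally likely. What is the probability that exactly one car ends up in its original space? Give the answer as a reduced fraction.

2119/5760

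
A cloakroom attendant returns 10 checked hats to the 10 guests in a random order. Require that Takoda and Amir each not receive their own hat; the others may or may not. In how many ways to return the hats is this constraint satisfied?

2943360

Let A_j be the event that the j-th constrained one is fixed. By inclusion-exclusion over the 2 events:
Σ_{j=0}^{2} (-1)^j C(2,j)(10-j)!
= C(2,0)·10! - C(2,1)·9! + C(2,2)·8!
= 3628800 - 725760 + 40320
= 2943360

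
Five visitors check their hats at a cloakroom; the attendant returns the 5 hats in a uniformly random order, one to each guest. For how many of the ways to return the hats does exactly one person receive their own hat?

Choose which one of the 5 is fixed: C(5,1) = 5.
The other 4 form a derangement: !4 = 9.
Total: 5 × 9 = 45.

45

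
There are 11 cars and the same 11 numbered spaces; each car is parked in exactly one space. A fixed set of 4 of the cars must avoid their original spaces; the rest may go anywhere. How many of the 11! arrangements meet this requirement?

27422640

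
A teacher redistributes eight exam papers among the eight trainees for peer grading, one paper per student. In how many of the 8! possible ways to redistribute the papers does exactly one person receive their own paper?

Choose which one of the 8 is fixed: C(8,1) = 8.
The remaining 7 must be deranged: !7 = 1854.
Total: 8 × 1854 = 14832.

14832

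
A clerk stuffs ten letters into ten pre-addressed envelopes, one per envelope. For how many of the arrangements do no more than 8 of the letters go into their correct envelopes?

Sum C(10,i)·!(10-i) for i = 0..8:
  i=0: C(10,0)·!10 = 1·1334961 = 1334961
  i=1: C(10,1)·!9 = 10·133496 = 1334960
  i=2: C(10,2)·!8 = 45·14833 = 667485
  i=3: C(10,3)·!7 = 120·1854 = 222480
  i=4: C(10,4)·!6 = 210·265 = 55650
  i=5: C(10,5)·!5 = 252·44 = 11088
  i=6: C(10,6)·!4 = 210·9 = 1890
  i=7: C(10,7)·!3 = 120·2 = 240
  i=8: C(10,8)·!2 = 45·1 = 45
Total = 3628799.

3628799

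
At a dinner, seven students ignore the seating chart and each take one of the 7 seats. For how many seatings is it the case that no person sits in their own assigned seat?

!7 = 7! · Σ_{k=0}^{7} (-1)^k/k!
= 7! - 7!/1! + 7!/2! - 7!/3! + 7!/4! - 7!/5! + 7!/6! - 7!/7!
= 5040 - 5040 + 2520 - 840 + 210 - 42 + 7 - 1
= 1854

1854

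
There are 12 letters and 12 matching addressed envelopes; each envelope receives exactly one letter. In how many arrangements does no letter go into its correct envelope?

176214841

The number of derangements of 12 is !12 = Σ_{k=0}^{12} (-1)^k·12!/k!
= 12! - 12!/1! + 12!/2! - 12!/3! + 12!/4! - 12!/5! + 12!/6! - 12!/7! + 12!/8! - 12!/9! + 12!/10! - 12!/11! + 12!/12!
= 479001600 - 479001600 + 239500800 - 79833600 + 19958400 - 3991680 + 665280 - 95040 + 11880 - 1320 + 132 - 12 + 1
= 176214841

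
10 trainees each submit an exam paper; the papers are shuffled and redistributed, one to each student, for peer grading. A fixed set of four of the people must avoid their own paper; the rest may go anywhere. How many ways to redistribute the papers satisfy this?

2399760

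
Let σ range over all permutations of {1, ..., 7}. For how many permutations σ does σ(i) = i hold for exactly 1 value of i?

1855

Pick the single fixed position: C(7,1) = 7 ways.
The other 6 form a derangement: !6 = 265.
Total: 7 × 265 = 1855.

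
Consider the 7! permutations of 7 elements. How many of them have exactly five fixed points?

Pick the 5 fixed positions: C(7,5) = 21 ways.
The remaining 2 must be deranged: !2 = 1.
Total: 21 × 1 = 21.

21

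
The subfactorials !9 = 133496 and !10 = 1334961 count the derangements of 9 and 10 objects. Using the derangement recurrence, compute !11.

!11 = (11-1)·(!10 + !9) = 10·(1334961 + 133496) = 10·1468457 = 14684570.

14684570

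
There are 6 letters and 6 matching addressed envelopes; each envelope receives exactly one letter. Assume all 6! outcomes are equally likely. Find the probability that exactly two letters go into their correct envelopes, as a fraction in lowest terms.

3/16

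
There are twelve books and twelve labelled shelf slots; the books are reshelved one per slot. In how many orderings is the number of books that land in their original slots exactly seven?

34848

Choose which 7 of the 12 are fixed: C(12,7) = 792.
The remaining 5 must be deranged: !5 = 44.
Total: 792 × 44 = 34848.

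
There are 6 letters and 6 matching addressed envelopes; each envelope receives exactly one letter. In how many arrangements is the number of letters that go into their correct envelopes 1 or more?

455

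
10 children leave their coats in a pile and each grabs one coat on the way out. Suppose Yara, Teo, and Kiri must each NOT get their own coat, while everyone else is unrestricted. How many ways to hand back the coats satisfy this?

2656080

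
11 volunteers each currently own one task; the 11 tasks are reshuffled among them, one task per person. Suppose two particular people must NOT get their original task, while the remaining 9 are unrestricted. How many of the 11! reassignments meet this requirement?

33022080

Inclusion-exclusion on the 2 forbidden self-matches:
Σ_{j=0}^{2} (-1)^j C(2,j)(11-j)!
= C(2,0)·11! - C(2,1)·10! + C(2,2)·9!
= 39916800 - 7257600 + 362880
= 33022080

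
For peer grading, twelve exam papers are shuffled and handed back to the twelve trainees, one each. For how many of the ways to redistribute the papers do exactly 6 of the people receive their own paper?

Choose which 6 of the 12 are fixed: C(12,6) = 924.
The other 6 form a derangement: !6 = 265.
Total: 924 × 265 = 244860.

244860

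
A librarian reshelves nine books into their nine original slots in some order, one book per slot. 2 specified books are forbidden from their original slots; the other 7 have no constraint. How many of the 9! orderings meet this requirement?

287280

Inclusion-exclusion on the 2 forbidden self-matches:
Σ_{j=0}^{2} (-1)^j C(2,j)(9-j)!
= C(2,0)·9! - C(2,1)·8! + C(2,2)·7!
= 362880 - 80640 + 5040
= 287280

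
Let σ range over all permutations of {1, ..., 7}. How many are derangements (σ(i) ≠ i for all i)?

1854

By inclusion-exclusion, !7 = Σ (-1)^k · 7!/k! for k=0..7
= 7! - 7!/1! + 7!/2! - 7!/3! + 7!/4! - 7!/5! + 7!/6! - 7!/7!
= 5040 - 5040 + 2520 - 840 + 210 - 42 + 7 - 1
= 1854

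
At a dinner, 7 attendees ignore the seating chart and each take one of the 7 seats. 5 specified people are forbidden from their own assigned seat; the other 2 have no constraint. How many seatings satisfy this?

Inclusion-exclusion on the 5 forbidden self-matches:
Σ_{j=0}^{5} (-1)^j C(5,j)(7-j)!
= C(5,0)·7! - C(5,1)·6! + C(5,2)·5! - C(5,3)·4! + C(5,4)·3! - C(5,5)·2!
= 5040 - 3600 + 1200 - 240 + 30 - 2
= 2428

2428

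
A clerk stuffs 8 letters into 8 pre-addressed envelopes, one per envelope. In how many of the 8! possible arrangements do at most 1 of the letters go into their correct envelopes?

Sum C(8,i)·!(8-i) for i = 0..1:
  i=0: C(8,0)·!8 = 1·14833 = 14833
  i=1: C(8,1)·!7 = 8·1854 = 14832
Total = 29665.

29665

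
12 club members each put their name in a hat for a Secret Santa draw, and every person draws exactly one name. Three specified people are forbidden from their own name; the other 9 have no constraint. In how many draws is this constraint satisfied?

Inclusion-exclusion on the 3 forbidden self-matches:
Σ_{j=0}^{3} (-1)^j C(3,j)(12-j)!
= C(3,0)·12! - C(3,1)·11! + C(3,2)·10! - C(3,3)·9!
= 479001600 - 119750400 + 10886400 - 362880
= 369774720

369774720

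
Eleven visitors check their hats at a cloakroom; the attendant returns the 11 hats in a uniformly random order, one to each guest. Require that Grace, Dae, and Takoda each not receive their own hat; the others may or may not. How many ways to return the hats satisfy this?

Inclusion-exclusion on the 3 forbidden self-matches:
Σ_{j=0}^{3} (-1)^j C(3,j)(11-j)!
= C(3,0)·11! - C(3,1)·10! + C(3,2)·9! - C(3,3)·8!
= 39916800 - 10886400 + 1088640 - 40320
= 30078720

30078720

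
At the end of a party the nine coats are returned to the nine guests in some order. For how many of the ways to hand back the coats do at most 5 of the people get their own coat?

362675

Sum C(9,i)·!(9-i) for i = 0..5:
  i=0: C(9,0)·!9 = 1·133496 = 133496
  i=1: C(9,1)·!8 = 9·14833 = 133497
  i=2: C(9,2)·!7 = 36·1854 = 66744
  i=3: C(9,3)·!6 = 84·265 = 22260
  i=4: C(9,4)·!5 = 126·44 = 5544
  i=5: C(9,5)·!4 = 126·9 = 1134
Total = 362675.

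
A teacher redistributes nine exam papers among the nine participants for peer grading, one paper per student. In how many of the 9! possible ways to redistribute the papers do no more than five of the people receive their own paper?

Sum C(9,i)·!(9-i) for i = 0..5:
  i=0: C(9,0)·!9 = 1·133496 = 133496
  i=1: C(9,1)·!8 = 9·14833 = 133497
  i=2: C(9,2)·!7 = 36·1854 = 66744
  i=3: C(9,3)·!6 = 84·265 = 22260
  i=4: C(9,4)·!5 = 126·44 = 5544
  i=5: C(9,5)·!4 = 126·9 = 1134
Total = 362675.

362675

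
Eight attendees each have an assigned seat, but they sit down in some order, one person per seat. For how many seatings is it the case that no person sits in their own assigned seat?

By inclusion-exclusion, !8 = Σ (-1)^k · 8!/k! for k=0..8
= 8! - 8!/1! + 8!/2! - 8!/3! + 8!/4! - 8!/5! + 8!/6! - 8!/7! + 8!/8!
= 40320 - 40320 + 20160 - 6720 + 1680 - 336 + 56 - 8 + 1
= 14833

14833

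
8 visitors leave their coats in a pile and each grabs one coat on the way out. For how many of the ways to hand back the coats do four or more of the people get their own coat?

771

Sum C(8,i)·!(8-i) for i = 4..8:
  i=4: C(8,4)·!4 = 70·9 = 630
  i=5: C(8,5)·!3 = 56·2 = 112
  i=6: C(8,6)·!2 = 28·1 = 28
  i=7: C(8,7)·!1 = 8·0 = 0
  i=8: C(8,8)·!0 = 1·1 = 1
Total = 771.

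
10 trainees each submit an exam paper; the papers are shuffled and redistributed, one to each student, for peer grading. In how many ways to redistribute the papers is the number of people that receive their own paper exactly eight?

Pick the 8 fixed positions: C(10,8) = 45 ways.
The other 2 form a derangement: !2 = 1.
Total: 45 × 1 = 45.

45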